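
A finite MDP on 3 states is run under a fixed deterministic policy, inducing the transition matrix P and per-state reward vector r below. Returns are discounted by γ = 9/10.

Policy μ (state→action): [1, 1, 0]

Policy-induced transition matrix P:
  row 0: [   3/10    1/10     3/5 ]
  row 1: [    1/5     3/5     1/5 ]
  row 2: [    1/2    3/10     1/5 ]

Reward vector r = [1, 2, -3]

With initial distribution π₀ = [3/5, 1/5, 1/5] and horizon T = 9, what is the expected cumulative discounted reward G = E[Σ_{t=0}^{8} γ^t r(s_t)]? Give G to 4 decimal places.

G = -0.1279

t=0: π = [0.6000, 0.2000, 0.2000], E[r] = 0.4000, γ^t·E[r] = 0.400000, running G = 0.400000
t=1: π = [0.3200, 0.2400, 0.4400], E[r] = -0.5200, γ^t·E[r] = -0.468000, running G = -0.068000
t=2: π = [0.3640, 0.3080, 0.3280], E[r] = -0.0040, γ^t·E[r] = -0.003240, running G = -0.071240
t=3: π = [0.3348, 0.3196, 0.3456], E[r] = -0.0628, γ^t·E[r] = -0.045781, running G = -0.117021
t=4: π = [0.3372, 0.3289, 0.3339], E[r] = -0.0068, γ^t·E[r] = -0.004435, running G = -0.121456
t=5: π = [0.3339, 0.3312, 0.3349], E[r] = -0.0082, γ^t·E[r] = -0.004849, running G = -0.126306
t=6: π = [0.3338, 0.3326, 0.3336], E[r] = -0.0016, γ^t·E[r] = -0.000868, running G = -0.127173
t=7: π = [0.3335, 0.3330, 0.3335], E[r] = -0.0011, γ^t·E[r] = -0.000549, running G = -0.127722
t=8: π = [0.3334, 0.3332, 0.3334], E[r] = -0.0003, γ^t·E[r] = -0.000134, running G = -0.127856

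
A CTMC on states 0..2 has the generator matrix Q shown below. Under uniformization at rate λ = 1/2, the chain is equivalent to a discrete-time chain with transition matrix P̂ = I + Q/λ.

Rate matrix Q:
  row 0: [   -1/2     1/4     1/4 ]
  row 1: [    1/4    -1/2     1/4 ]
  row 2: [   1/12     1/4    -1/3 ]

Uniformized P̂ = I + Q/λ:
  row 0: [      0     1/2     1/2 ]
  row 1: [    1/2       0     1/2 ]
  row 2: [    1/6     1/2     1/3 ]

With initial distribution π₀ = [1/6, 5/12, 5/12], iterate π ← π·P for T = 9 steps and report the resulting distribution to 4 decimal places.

t=0: π = [0.1667, 0.4167, 0.4167]
t=1: π = [0.2778, 0.2917, 0.4306]
t=2: π = [0.2176, 0.3542, 0.4282]
t=3: π = [0.2485, 0.3229, 0.4286]
t=4: π = [0.2329, 0.3385, 0.4286]
t=5: π = [0.2407, 0.3307, 0.4286]
t=6: π = [0.2368, 0.3346, 0.4286]
t=7: π = [0.2387, 0.3327, 0.4286]
t=8: π = [0.2378, 0.3337, 0.4286]
t=9: π = [0.2383, 0.3332, 0.4286]

π = [0.2383, 0.3332, 0.4286]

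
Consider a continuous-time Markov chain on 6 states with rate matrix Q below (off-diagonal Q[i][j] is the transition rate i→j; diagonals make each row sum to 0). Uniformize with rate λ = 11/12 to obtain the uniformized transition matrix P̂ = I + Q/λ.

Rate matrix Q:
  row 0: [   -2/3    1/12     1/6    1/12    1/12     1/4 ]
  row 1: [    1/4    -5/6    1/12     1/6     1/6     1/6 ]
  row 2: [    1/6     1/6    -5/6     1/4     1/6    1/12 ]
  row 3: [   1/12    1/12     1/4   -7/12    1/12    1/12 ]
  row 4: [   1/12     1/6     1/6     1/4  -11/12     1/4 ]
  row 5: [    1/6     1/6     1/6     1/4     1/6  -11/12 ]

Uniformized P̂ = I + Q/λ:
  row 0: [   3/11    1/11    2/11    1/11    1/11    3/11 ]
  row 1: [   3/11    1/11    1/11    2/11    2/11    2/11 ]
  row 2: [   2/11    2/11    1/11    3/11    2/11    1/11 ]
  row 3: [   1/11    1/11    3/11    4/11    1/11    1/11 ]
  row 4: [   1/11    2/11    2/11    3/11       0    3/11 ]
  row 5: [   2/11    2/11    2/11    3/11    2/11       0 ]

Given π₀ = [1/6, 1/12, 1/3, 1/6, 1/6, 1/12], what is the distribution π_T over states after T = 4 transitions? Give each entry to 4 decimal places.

π = [0.1759, 0.1310, 0.1767, 0.2517, 0.1210, 0.1437]

t=0: π = [0.1667, 0.0833, 0.3333, 0.1667, 0.1667, 0.0833]
t=1: π = [0.1742, 0.1439, 0.1591, 0.2500, 0.1212, 0.1515]
t=2: π = [0.1770, 0.1302, 0.1770, 0.2507, 0.1212, 0.1439]
t=3: π = [0.1759, 0.1311, 0.1767, 0.2515, 0.1209, 0.1439]
t=4: π = [0.1759, 0.1310, 0.1767, 0.2517, 0.1210, 0.1437]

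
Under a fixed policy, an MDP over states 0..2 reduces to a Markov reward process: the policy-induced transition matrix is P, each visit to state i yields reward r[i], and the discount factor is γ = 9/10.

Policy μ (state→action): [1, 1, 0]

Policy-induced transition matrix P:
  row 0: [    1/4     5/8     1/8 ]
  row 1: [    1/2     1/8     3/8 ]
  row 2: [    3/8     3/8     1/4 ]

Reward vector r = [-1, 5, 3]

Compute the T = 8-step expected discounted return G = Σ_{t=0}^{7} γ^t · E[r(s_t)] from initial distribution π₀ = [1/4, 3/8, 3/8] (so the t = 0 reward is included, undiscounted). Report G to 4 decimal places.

t=0: π = [0.2500, 0.3750, 0.3750], E[r] = 2.7500, γ^t·E[r] = 2.750000, running G = 2.750000
t=1: π = [0.3906, 0.3438, 0.2656], E[r] = 2.1250, γ^t·E[r] = 1.912500, running G = 4.662500
t=2: π = [0.3691, 0.3867, 0.2441], E[r] = 2.2969, γ^t·E[r] = 1.860469, running G = 6.522969
t=3: π = [0.3772, 0.3706, 0.2522], E[r] = 2.2324, γ^t·E[r] = 1.627436, running G = 8.150404
t=4: π = [0.3742, 0.3766, 0.2492], E[r] = 2.2566, γ^t·E[r] = 1.480550, running G = 9.630954
t=5: π = [0.3753, 0.3744, 0.2503], E[r] = 2.2475, γ^t·E[r] = 1.327143, running G = 10.958097
t=6: π = [0.3749, 0.3752, 0.2499], E[r] = 2.2509, γ^t·E[r] = 1.196235, running G = 12.154332
t=7: π = [0.3750, 0.3749, 0.2500], E[r] = 2.2497, γ^t·E[r] = 1.076002, running G = 13.230334

G = 13.2303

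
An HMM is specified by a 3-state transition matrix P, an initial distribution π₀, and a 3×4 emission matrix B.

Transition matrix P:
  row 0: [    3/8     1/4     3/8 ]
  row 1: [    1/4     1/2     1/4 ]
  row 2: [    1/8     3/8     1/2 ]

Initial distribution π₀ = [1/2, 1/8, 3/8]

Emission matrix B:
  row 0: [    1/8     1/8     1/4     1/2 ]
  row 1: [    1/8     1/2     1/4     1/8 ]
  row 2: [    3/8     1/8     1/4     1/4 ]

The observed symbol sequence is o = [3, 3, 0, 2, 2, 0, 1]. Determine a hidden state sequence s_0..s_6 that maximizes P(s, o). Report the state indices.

path = [0, 0, 2, 2, 2, 2, 1]

t=0: δ = [2.500e-01, 1.562e-02, 9.375e-02]  (obs o_0=3)
t=1: δ = [4.688e-02, 7.812e-03, 2.344e-02]  ψ = [0, 0, 0]  (obs o_1=3)
t=2: δ = [2.197e-03, 1.465e-03, 6.592e-03]  ψ = [0, 0, 0]  (obs o_2=0)
t=3: δ = [2.060e-04, 6.180e-04, 8.240e-04]  ψ = [0, 2, 2]  (obs o_3=2)
t=4: δ = [3.862e-05, 7.725e-05, 1.030e-04]  ψ = [1, 1, 2]  (obs o_4=2)
t=5: δ = [2.414e-06, 4.828e-06, 1.931e-05]  ψ = [1, 1, 2]  (obs o_5=0)
t=6: δ = [3.017e-07, 3.621e-06, 1.207e-06]  ψ = [2, 2, 2]  (obs o_6=1)
backtrack: best end state = 1; path = [0, 0, 2, 2, 2, 2, 1]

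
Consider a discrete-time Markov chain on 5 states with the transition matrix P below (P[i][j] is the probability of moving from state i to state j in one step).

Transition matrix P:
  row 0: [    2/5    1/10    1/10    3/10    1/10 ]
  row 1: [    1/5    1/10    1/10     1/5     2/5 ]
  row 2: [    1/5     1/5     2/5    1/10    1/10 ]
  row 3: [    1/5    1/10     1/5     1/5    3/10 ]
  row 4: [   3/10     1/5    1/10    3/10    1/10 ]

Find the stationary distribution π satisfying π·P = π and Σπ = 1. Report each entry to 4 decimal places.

π = [0.2733, 0.1362, 0.1755, 0.2284, 0.1865]

Balance equations π_j = Σ_i π_i·P[i][j]:
  π_0 = 2/5·π_0 + 1/5·π_1 + 1/5·π_2 + 1/5·π_3 + 3/10·π_4
  π_1 = 1/10·π_0 + 1/10·π_1 + 1/5·π_2 + 1/10·π_3 + 1/5·π_4
  π_2 = 1/10·π_0 + 1/10·π_1 + 2/5·π_2 + 1/5·π_3 + 1/10·π_4
  π_3 = 3/10·π_0 + 1/5·π_1 + 1/10·π_2 + 1/5·π_3 + 3/10·π_4
  normalize: π_0 + π_1 + π_2 + π_3 + π_4 = 1
Solving the linear system gives exactly π = [2101/7687, 1047/7687, 1349/7687, 1756/7687, 1434/7687].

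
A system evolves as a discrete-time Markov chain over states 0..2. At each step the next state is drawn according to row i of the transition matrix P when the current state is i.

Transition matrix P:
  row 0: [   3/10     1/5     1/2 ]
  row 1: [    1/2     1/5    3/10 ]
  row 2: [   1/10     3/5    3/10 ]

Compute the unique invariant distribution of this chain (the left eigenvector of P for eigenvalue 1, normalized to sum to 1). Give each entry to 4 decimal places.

Balance equations π_j = Σ_i π_i·P[i][j]:
  π_0 = 3/10·π_0 + 1/2·π_1 + 1/10·π_2
  π_1 = 1/5·π_0 + 1/5·π_1 + 3/5·π_2
  normalize: π_0 + π_1 + π_2 = 1
Solving the linear system gives exactly π = [19/64, 11/32, 23/64].

π = [0.2969, 0.3438, 0.3594]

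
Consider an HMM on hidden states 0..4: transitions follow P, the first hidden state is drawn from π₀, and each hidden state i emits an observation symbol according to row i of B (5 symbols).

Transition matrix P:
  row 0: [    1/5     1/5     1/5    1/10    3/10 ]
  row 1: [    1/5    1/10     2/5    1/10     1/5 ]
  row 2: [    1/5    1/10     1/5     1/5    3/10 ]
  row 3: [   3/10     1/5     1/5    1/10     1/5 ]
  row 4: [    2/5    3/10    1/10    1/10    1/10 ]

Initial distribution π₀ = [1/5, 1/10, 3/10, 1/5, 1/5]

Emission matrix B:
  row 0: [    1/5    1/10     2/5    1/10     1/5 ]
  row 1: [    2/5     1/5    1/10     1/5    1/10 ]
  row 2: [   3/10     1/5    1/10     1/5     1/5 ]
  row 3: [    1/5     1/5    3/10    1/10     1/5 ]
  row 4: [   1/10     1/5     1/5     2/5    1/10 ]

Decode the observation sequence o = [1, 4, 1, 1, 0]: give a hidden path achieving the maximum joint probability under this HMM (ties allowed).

path = [4, 0, 4, 1, 2]

t=0: δ = [2.000e-02, 2.000e-02, 6.000e-02, 4.000e-02, 4.000e-02]  (obs o_0=1)
t=1: δ = [3.200e-03, 1.200e-03, 2.400e-03, 2.400e-03, 1.800e-03]  ψ = [4, 4, 2, 2, 2]  (obs o_1=4)
t=2: δ = [7.200e-05, 1.280e-04, 1.280e-04, 9.600e-05, 1.920e-04]  ψ = [3, 0, 0, 2, 0]  (obs o_2=1)
t=3: δ = [7.680e-06, 1.152e-05, 1.024e-05, 5.120e-06, 7.680e-06]  ψ = [4, 4, 1, 2, 2]  (obs o_3=1)
t=4: δ = [6.144e-07, 9.216e-07, 1.382e-06, 4.096e-07, 3.072e-07]  ψ = [4, 4, 1, 2, 2]  (obs o_4=0)
backtrack: best end state = 2; path = [4, 0, 4, 1, 2]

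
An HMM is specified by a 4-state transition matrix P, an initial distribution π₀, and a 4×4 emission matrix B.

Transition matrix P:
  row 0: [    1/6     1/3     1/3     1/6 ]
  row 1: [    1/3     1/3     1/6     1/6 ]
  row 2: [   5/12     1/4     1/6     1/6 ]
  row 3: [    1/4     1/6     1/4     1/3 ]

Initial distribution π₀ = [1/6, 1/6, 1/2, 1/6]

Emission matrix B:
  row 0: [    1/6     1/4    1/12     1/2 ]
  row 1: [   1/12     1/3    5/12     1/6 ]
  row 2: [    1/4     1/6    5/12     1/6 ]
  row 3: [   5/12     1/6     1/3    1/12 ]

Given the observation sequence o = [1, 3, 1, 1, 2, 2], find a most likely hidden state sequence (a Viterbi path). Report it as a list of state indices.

path = [2, 0, 1, 1, 1, 1]

t=0: δ = [4.167e-02, 5.556e-02, 8.333e-02, 2.778e-02]  (obs o_0=1)
t=1: δ = [1.736e-02, 3.472e-03, 2.315e-03, 1.157e-03]  ψ = [2, 2, 0, 2]  (obs o_1=3)
t=2: δ = [7.234e-04, 1.929e-03, 9.645e-04, 4.823e-04]  ψ = [0, 0, 0, 0]  (obs o_2=1)
t=3: δ = [1.608e-04, 2.143e-04, 5.358e-05, 5.358e-05]  ψ = [1, 1, 1, 1]  (obs o_3=1)
t=4: δ = [5.954e-06, 2.977e-05, 2.233e-05, 1.191e-05]  ψ = [1, 1, 0, 1]  (obs o_4=2)
t=5: δ = [8.269e-07, 4.135e-06, 2.067e-06, 1.654e-06]  ψ = [1, 1, 1, 1]  (obs o_5=2)
backtrack: best end state = 1; path = [2, 0, 1, 1, 1, 1]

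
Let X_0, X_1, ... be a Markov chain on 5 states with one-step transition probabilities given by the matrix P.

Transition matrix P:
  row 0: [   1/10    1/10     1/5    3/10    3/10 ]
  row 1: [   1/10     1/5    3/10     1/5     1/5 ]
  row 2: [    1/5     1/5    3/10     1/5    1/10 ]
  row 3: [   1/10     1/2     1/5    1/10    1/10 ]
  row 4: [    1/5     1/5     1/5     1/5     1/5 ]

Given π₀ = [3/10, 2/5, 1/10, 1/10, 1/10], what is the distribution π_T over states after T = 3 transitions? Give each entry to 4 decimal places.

t=0: π = [0.3000, 0.4000, 0.1000, 0.1000, 0.1000]
t=1: π = [0.1200, 0.2000, 0.2500, 0.2200, 0.2100]
t=2: π = [0.1460, 0.2540, 0.2450, 0.1900, 0.1650]
t=3: π = [0.1410, 0.2424, 0.2499, 0.1956, 0.1711]

π = [0.1410, 0.2424, 0.2499, 0.1956, 0.1711]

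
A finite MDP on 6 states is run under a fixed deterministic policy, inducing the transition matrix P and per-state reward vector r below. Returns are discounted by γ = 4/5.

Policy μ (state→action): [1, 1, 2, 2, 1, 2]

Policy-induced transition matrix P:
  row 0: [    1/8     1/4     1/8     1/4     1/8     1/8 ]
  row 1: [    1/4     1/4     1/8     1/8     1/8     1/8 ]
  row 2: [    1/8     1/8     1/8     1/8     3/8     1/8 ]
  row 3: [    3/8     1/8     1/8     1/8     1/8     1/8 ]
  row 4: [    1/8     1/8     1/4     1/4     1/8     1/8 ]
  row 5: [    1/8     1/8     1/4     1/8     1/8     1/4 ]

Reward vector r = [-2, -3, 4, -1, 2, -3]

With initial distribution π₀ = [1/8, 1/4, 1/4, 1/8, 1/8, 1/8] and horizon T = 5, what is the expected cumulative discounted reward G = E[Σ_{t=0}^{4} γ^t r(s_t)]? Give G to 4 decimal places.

t=0: π = [0.1250, 0.2500, 0.2500, 0.1250, 0.1250, 0.1250], E[r] = -0.2500, γ^t·E[r] = -0.250000, running G = -0.250000
t=1: π = [0.1875, 0.1719, 0.1563, 0.1563, 0.1875, 0.1406], E[r] = -0.4688, γ^t·E[r] = -0.375000, running G = -0.625000
t=2: π = [0.1855, 0.1699, 0.1660, 0.1719, 0.1641, 0.1426], E[r] = -0.4883, γ^t·E[r] = -0.312500, running G = -0.937500
t=3: π = [0.1892, 0.1694, 0.1633, 0.1687, 0.1665, 0.1428], E[r] = -0.4976, γ^t·E[r] = -0.254750, running G = -1.192250
t=4: π = [0.1884, 0.1698, 0.1637, 0.1695, 0.1658, 0.1429], E[r] = -0.4979, γ^t·E[r] = -0.203938, running G = -1.396188

G = -1.3962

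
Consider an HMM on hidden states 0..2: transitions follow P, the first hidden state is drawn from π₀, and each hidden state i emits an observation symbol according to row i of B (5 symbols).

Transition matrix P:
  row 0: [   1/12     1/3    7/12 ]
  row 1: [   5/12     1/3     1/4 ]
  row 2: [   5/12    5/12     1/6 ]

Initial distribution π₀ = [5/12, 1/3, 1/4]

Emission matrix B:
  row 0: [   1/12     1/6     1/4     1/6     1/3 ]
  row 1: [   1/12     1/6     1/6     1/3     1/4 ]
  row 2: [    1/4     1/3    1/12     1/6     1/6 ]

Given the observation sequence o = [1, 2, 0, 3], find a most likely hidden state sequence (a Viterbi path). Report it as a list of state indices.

path = [2, 0, 2, 1]

t=0: δ = [6.944e-02, 5.556e-02, 8.333e-02]  (obs o_0=1)
t=1: δ = [8.681e-03, 5.787e-03, 3.376e-03]  ψ = [2, 2, 0]  (obs o_1=2)
t=2: δ = [2.009e-04, 2.411e-04, 1.266e-03]  ψ = [1, 0, 0]  (obs o_2=0)
t=3: δ = [8.791e-05, 1.758e-04, 3.516e-05]  ψ = [2, 2, 2]  (obs o_3=3)
backtrack: best end state = 1; path = [2, 0, 2, 1]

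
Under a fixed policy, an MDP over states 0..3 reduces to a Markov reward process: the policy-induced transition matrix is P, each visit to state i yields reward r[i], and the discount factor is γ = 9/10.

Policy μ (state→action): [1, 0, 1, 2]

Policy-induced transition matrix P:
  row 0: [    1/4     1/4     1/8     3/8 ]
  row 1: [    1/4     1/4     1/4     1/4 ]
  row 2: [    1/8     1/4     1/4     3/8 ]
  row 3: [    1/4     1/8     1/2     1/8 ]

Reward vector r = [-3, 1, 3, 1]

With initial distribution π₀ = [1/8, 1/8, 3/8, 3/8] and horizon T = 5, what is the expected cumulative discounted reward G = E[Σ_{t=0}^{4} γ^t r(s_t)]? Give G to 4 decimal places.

G = 3.6300

t=0: π = [0.1250, 0.1250, 0.3750, 0.3750], E[r] = 1.2500, γ^t·E[r] = 1.250000, running G = 1.250000
t=1: π = [0.2031, 0.2031, 0.3281, 0.2656], E[r] = 0.8438, γ^t·E[r] = 0.759375, running G = 2.009375
t=2: π = [0.2090, 0.2168, 0.2910, 0.2832], E[r] = 0.7461, γ^t·E[r] = 0.604336, running G = 2.613711
t=3: π = [0.2136, 0.2146, 0.2947, 0.2771], E[r] = 0.7349, γ^t·E[r] = 0.535715, running G = 3.149426
t=4: π = [0.2132, 0.2154, 0.2926, 0.2789], E[r] = 0.7325, γ^t·E[r] = 0.480582, running G = 3.630008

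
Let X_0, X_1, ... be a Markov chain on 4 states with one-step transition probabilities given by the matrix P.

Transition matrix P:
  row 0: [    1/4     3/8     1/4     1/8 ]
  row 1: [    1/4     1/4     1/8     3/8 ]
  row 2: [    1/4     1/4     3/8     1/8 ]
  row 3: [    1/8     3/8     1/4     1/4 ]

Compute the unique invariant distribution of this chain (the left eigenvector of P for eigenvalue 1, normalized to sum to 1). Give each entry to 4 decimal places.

Balance equations π_j = Σ_i π_i·P[i][j]:
  π_0 = 1/4·π_0 + 1/4·π_1 + 1/4·π_2 + 1/8·π_3
  π_1 = 3/8·π_0 + 1/4·π_1 + 1/4·π_2 + 3/8·π_3
  π_2 = 1/4·π_0 + 1/8·π_1 + 3/8·π_2 + 1/4·π_3
  normalize: π_0 + π_1 + π_2 + π_3 = 1
Solving the linear system gives exactly π = [48/217, 19/62, 15/62, 50/217].

π = [0.2212, 0.3065, 0.2419, 0.2304]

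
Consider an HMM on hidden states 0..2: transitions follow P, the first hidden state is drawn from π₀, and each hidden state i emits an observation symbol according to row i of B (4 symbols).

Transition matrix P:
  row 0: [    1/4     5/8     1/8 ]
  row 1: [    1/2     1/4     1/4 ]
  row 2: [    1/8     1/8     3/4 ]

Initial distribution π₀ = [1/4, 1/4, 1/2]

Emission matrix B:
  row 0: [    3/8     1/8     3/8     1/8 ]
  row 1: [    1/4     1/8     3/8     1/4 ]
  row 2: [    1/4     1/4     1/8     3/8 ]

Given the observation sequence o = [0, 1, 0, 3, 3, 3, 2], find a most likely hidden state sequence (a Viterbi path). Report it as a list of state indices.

path = [2, 2, 2, 2, 2, 2, 2]

t=0: δ = [9.375e-02, 6.250e-02, 1.250e-01]  (obs o_0=0)
t=1: δ = [3.906e-03, 7.324e-03, 2.344e-02]  ψ = [1, 0, 2]  (obs o_1=1)
t=2: δ = [1.373e-03, 7.324e-04, 4.395e-03]  ψ = [1, 2, 2]  (obs o_2=0)
t=3: δ = [6.866e-05, 2.146e-04, 1.236e-03]  ψ = [2, 0, 2]  (obs o_3=3)
t=4: δ = [1.931e-05, 3.862e-05, 3.476e-04]  ψ = [2, 2, 2]  (obs o_4=3)
t=5: δ = [5.431e-06, 1.086e-05, 9.777e-05]  ψ = [2, 2, 2]  (obs o_5=3)
t=6: δ = [4.583e-06, 4.583e-06, 9.166e-06]  ψ = [2, 2, 2]  (obs o_6=2)
backtrack: best end state = 2; path = [2, 2, 2, 2, 2, 2, 2]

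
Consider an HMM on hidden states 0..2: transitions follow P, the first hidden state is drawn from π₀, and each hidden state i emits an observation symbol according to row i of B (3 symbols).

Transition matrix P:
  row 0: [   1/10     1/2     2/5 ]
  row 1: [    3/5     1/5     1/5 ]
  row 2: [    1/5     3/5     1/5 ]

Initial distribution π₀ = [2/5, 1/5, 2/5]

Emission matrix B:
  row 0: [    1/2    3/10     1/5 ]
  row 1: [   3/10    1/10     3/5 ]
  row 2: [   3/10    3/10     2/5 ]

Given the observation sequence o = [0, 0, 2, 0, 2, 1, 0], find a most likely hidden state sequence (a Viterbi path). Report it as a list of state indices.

t=0: δ = [2.000e-01, 6.000e-02, 1.200e-01]  (obs o_0=0)
t=1: δ = [1.800e-02, 3.000e-02, 2.400e-02]  ψ = [1, 0, 0]  (obs o_1=0)
t=2: δ = [3.600e-03, 8.640e-03, 2.880e-03]  ψ = [1, 2, 0]  (obs o_2=2)
t=3: δ = [2.592e-03, 5.400e-04, 5.184e-04]  ψ = [1, 0, 1]  (obs o_3=0)
t=4: δ = [6.480e-05, 7.776e-04, 4.147e-04]  ψ = [1, 0, 0]  (obs o_4=2)
t=5: δ = [1.400e-04, 2.488e-05, 4.666e-05]  ψ = [1, 2, 1]  (obs o_5=1)
t=6: δ = [7.465e-06, 2.100e-05, 1.680e-05]  ψ = [1, 0, 0]  (obs o_6=0)
backtrack: best end state = 1; path = [0, 2, 1, 0, 1, 0, 1]

path = [0, 2, 1, 0, 1, 0, 1]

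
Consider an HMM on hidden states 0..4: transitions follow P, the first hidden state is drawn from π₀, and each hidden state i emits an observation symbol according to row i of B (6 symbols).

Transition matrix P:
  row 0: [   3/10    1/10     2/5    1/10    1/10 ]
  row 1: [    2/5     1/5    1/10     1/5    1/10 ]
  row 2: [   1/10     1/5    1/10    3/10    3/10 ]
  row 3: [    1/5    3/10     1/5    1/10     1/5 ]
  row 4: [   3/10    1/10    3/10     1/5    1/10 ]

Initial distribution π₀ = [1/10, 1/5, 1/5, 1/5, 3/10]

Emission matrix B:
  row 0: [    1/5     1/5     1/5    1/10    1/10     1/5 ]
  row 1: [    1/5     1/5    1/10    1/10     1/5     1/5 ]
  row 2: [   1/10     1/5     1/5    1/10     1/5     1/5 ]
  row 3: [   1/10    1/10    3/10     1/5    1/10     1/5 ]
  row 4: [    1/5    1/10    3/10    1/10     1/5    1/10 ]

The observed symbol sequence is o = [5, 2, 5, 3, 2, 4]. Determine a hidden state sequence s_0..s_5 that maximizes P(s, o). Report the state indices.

path = [1, 0, 2, 3, 4, 2]

t=0: δ = [2.000e-02, 4.000e-02, 4.000e-02, 4.000e-02, 3.000e-02]  (obs o_0=5)
t=1: δ = [3.200e-03, 1.200e-03, 1.800e-03, 3.600e-03, 3.600e-03]  ψ = [1, 3, 4, 2, 2]  (obs o_1=2)
t=2: δ = [2.160e-04, 2.160e-04, 2.560e-04, 1.440e-04, 7.200e-05]  ψ = [4, 3, 0, 4, 3]  (obs o_2=5)
t=3: δ = [8.640e-06, 5.120e-06, 8.640e-06, 1.536e-05, 7.680e-06]  ψ = [1, 2, 0, 2, 2]  (obs o_3=3)
t=4: δ = [6.144e-07, 4.608e-07, 6.912e-07, 7.776e-07, 9.216e-07]  ψ = [3, 3, 0, 2, 3]  (obs o_4=2)
t=5: δ = [2.765e-08, 4.666e-08, 5.530e-08, 2.074e-08, 4.147e-08]  ψ = [4, 3, 4, 2, 2]  (obs o_5=4)
backtrack: best end state = 2; path = [1, 0, 2, 3, 4, 2]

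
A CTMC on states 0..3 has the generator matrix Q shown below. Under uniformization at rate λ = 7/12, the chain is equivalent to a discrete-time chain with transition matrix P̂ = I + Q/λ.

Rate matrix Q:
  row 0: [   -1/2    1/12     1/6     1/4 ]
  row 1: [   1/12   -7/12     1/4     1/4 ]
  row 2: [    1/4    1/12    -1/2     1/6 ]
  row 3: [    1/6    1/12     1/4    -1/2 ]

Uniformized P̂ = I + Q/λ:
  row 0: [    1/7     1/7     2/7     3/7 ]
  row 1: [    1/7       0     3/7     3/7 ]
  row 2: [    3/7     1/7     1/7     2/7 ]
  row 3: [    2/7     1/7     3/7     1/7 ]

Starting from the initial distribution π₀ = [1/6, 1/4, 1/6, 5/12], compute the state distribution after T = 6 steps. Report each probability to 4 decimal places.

π = [0.2723, 0.1250, 0.3031, 0.2996]

t=0: π = [0.1667, 0.2500, 0.1667, 0.4167]
t=1: π = [0.2500, 0.1071, 0.3571, 0.2857]
t=2: π = [0.2857, 0.1276, 0.2908, 0.2959]
t=3: π = [0.2682, 0.1246, 0.3047, 0.3025]
t=4: π = [0.2731, 0.1251, 0.3032, 0.2986]
t=5: π = [0.2721, 0.1250, 0.3029, 0.2999]
t=6: π = [0.2723, 0.1250, 0.3031, 0.2996]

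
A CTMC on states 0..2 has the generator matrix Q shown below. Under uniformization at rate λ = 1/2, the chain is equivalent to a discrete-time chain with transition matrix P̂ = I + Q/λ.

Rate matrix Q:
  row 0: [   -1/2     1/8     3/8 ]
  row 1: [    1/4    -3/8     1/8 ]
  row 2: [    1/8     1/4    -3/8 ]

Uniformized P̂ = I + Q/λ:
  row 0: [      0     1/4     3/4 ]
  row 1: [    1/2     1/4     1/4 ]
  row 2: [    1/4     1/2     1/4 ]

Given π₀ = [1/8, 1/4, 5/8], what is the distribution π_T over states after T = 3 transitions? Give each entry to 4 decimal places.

π = [0.2617, 0.3477, 0.3906]

t=0: π = [0.1250, 0.2500, 0.6250]
t=1: π = [0.2813, 0.4063, 0.3125]
t=2: π = [0.2813, 0.3281, 0.3906]
t=3: π = [0.2617, 0.3477, 0.3906]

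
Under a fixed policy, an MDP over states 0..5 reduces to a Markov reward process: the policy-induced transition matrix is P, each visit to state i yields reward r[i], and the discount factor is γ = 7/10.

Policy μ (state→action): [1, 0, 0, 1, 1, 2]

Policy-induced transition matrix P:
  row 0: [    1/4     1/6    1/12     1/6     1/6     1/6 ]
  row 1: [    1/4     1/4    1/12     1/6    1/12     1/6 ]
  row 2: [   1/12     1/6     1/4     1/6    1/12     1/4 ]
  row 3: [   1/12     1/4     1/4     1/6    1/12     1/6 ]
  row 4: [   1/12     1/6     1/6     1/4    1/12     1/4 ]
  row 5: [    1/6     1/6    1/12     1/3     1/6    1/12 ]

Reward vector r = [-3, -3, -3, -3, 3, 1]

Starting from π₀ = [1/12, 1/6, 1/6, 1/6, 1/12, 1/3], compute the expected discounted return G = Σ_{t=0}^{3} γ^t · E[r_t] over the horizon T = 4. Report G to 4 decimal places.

G = -3.6904

t=0: π = [0.0833, 0.1667, 0.1667, 0.1667, 0.0833, 0.3333], E[r] = -1.1667, γ^t·E[r] = -1.166667, running G = -1.166667
t=1: π = [0.1528, 0.1944, 0.1458, 0.2292, 0.1181, 0.1597], E[r] = -1.6528, γ^t·E[r] = -1.156944, running G = -2.323611
t=2: π = [0.1545, 0.2020, 0.1557, 0.2031, 0.1094, 0.1753], E[r] = -1.6424, γ^t·E[r] = -0.804757, running G = -3.128368
t=3: π = [0.1574, 0.2004, 0.1522, 0.2050, 0.1108, 0.1741], E[r] = -1.6385, γ^t·E[r] = -0.562007, running G = -3.690375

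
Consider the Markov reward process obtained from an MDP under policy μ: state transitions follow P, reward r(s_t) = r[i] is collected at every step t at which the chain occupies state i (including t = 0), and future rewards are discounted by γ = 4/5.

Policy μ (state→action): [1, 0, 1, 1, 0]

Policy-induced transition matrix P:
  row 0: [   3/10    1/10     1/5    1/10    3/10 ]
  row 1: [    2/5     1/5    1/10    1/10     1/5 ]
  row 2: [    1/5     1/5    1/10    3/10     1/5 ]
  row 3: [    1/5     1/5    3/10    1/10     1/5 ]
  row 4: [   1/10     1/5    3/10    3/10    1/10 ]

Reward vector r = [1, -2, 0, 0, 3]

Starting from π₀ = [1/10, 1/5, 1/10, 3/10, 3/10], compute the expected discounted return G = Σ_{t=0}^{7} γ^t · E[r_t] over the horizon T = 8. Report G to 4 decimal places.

t=0: π = [0.1000, 0.2000, 0.1000, 0.3000, 0.3000], E[r] = 0.6000, γ^t·E[r] = 0.600000, running G = 0.600000
t=1: π = [0.2200, 0.1900, 0.2300, 0.1800, 0.1800], E[r] = 0.3800, γ^t·E[r] = 0.304000, running G = 0.904000
t=2: π = [0.2420, 0.1780, 0.1940, 0.1820, 0.2040], E[r] = 0.4980, γ^t·E[r] = 0.318720, running G = 1.222720
t=3: π = [0.2394, 0.1758, 0.2014, 0.1796, 0.2038], E[r] = 0.4992, γ^t·E[r] = 0.255590, running G = 1.478310
t=4: π = [0.2387, 0.1761, 0.2006, 0.1810, 0.2036], E[r] = 0.4973, γ^t·E[r] = 0.203686, running G = 1.681996
t=5: π = [0.2387, 0.1761, 0.2008, 0.1808, 0.2035], E[r] = 0.4970, γ^t·E[r] = 0.162864, running G = 1.844860
t=6: π = [0.2387, 0.1761, 0.2007, 0.1809, 0.2035], E[r] = 0.4971, γ^t·E[r] = 0.130300, running G = 1.975160
t=7: π = [0.2387, 0.1761, 0.2008, 0.1809, 0.2035], E[r] = 0.4971, γ^t·E[r] = 0.104242, running G = 2.079402

G = 2.0794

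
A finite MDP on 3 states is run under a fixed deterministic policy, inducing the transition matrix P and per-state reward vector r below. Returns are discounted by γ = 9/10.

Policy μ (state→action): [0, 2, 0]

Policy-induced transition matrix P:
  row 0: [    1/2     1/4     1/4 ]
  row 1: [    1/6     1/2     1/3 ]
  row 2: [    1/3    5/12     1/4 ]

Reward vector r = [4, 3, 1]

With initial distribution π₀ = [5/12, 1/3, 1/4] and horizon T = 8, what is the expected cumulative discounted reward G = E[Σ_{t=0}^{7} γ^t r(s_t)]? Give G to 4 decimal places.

G = 15.8969

t=0: π = [0.4167, 0.3333, 0.2500], E[r] = 2.9167, γ^t·E[r] = 2.916667, running G = 2.916667
t=1: π = [0.3472, 0.3750, 0.2778], E[r] = 2.7917, γ^t·E[r] = 2.512500, running G = 5.429167
t=2: π = [0.3287, 0.3900, 0.2813], E[r] = 2.7662, γ^t·E[r] = 2.240625, running G = 7.669792
t=3: π = [0.3231, 0.3944, 0.2825], E[r] = 2.7581, γ^t·E[r] = 2.010656, running G = 9.680448
t=4: π = [0.3215, 0.3957, 0.2829], E[r] = 2.7557, γ^t·E[r] = 1.808030, running G = 11.488478
t=5: π = [0.3210, 0.3961, 0.2830], E[r] = 2.7550, γ^t·E[r] = 1.626809, running G = 13.115287
t=6: π = [0.3208, 0.3962, 0.2830], E[r] = 2.7548, γ^t·E[r] = 1.464017, running G = 14.579303
t=7: π = [0.3208, 0.3962, 0.2830], E[r] = 2.7547, γ^t·E[r] = 1.317585, running G = 15.896888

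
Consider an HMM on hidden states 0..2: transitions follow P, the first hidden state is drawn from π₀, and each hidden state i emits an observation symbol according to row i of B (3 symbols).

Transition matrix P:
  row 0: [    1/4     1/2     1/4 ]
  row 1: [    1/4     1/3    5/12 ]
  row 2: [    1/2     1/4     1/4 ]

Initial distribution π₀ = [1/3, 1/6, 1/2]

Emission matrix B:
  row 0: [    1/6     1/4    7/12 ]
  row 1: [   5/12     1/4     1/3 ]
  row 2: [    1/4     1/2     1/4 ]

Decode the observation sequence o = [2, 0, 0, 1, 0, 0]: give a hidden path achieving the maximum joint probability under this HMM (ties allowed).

path = [0, 1, 1, 2, 0, 1]

t=0: δ = [1.944e-01, 5.556e-02, 1.250e-01]  (obs o_0=2)
t=1: δ = [1.042e-02, 4.051e-02, 1.215e-02]  ψ = [2, 0, 0]  (obs o_1=0)
t=2: δ = [1.688e-03, 5.626e-03, 4.220e-03]  ψ = [1, 1, 1]  (obs o_2=0)
t=3: δ = [5.275e-04, 4.689e-04, 1.172e-03]  ψ = [2, 1, 1]  (obs o_3=1)
t=4: δ = [9.768e-05, 1.221e-04, 7.326e-05]  ψ = [2, 2, 2]  (obs o_4=0)
t=5: δ = [6.105e-06, 2.035e-05, 1.272e-05]  ψ = [2, 0, 1]  (obs o_5=0)
backtrack: best end state = 1; path = [0, 1, 1, 2, 0, 1]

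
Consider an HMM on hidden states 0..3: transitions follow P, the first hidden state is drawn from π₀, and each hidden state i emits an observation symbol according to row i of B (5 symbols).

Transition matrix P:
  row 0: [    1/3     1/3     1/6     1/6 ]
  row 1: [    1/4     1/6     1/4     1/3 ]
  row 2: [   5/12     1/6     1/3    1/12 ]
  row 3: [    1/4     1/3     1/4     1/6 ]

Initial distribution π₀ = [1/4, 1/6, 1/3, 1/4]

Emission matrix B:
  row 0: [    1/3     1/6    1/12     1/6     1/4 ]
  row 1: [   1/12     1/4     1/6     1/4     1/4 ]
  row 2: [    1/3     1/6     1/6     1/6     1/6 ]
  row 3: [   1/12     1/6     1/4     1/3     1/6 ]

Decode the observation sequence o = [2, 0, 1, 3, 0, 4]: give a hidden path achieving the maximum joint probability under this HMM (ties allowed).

path = [2, 0, 1, 3, 2, 0]

t=0: δ = [2.083e-02, 2.778e-02, 5.556e-02, 6.250e-02]  (obs o_0=2)
t=1: δ = [7.716e-03, 1.736e-03, 6.173e-03, 8.681e-04]  ψ = [2, 3, 2, 3]  (obs o_1=0)
t=2: δ = [4.287e-04, 6.430e-04, 3.429e-04, 2.143e-04]  ψ = [0, 0, 2, 0]  (obs o_2=1)
t=3: δ = [2.679e-05, 3.572e-05, 2.679e-05, 7.144e-05]  ψ = [1, 0, 1, 1]  (obs o_3=3)
t=4: δ = [5.954e-06, 1.985e-06, 5.954e-06, 9.923e-07]  ψ = [3, 3, 3, 1]  (obs o_4=0)
t=5: δ = [6.202e-07, 4.961e-07, 3.308e-07, 1.654e-07]  ψ = [2, 0, 2, 0]  (obs o_5=4)
backtrack: best end state = 0; path = [2, 0, 1, 3, 2, 0]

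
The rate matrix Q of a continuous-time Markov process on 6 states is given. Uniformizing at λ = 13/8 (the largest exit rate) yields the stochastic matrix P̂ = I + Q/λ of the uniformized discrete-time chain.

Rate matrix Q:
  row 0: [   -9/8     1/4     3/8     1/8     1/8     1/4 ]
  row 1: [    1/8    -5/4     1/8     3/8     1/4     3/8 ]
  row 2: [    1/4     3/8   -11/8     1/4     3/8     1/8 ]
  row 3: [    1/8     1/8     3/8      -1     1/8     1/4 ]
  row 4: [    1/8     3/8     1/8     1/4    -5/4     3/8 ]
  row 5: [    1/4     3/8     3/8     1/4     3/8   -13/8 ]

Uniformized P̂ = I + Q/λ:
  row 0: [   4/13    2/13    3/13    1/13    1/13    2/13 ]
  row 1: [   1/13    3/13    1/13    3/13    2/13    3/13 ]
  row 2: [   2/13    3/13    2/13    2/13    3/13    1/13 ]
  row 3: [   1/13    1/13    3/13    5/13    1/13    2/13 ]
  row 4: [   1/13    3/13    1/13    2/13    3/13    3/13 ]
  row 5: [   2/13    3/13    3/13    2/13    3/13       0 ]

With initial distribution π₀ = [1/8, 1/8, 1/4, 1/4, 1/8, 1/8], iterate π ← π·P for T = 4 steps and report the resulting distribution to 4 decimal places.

t=0: π = [0.1250, 0.1250, 0.2500, 0.2500, 0.1250, 0.1250]
t=1: π = [0.1346, 0.1827, 0.1731, 0.2115, 0.1635, 0.1346]
t=2: π = [0.1317, 0.1879, 0.1642, 0.2064, 0.1635, 0.1464]
t=3: π = [0.1312, 0.1889, 0.1641, 0.2058, 0.1643, 0.1457]
t=4: π = [0.1310, 0.1890, 0.1638, 0.2058, 0.1644, 0.1460]

π = [0.1310, 0.1890, 0.1638, 0.2058, 0.1644, 0.1460]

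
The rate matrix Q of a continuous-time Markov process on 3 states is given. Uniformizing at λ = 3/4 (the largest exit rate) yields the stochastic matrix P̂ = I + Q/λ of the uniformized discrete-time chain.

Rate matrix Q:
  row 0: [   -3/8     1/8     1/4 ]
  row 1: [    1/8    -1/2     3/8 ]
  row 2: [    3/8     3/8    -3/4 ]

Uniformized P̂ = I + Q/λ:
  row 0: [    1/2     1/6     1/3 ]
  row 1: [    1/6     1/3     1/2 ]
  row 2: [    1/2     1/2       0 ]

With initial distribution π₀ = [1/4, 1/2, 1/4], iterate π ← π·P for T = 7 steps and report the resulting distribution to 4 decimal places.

π = [0.3946, 0.3157, 0.2897]

t=0: π = [0.2500, 0.5000, 0.2500]
t=1: π = [0.3333, 0.3333, 0.3333]
t=2: π = [0.3889, 0.3333, 0.2778]
t=3: π = [0.3889, 0.3148, 0.2963]
t=4: π = [0.3951, 0.3179, 0.2870]
t=5: π = [0.3940, 0.3153, 0.2906]
t=6: π = [0.3949, 0.3161, 0.2890]
t=7: π = [0.3946, 0.3157, 0.2897]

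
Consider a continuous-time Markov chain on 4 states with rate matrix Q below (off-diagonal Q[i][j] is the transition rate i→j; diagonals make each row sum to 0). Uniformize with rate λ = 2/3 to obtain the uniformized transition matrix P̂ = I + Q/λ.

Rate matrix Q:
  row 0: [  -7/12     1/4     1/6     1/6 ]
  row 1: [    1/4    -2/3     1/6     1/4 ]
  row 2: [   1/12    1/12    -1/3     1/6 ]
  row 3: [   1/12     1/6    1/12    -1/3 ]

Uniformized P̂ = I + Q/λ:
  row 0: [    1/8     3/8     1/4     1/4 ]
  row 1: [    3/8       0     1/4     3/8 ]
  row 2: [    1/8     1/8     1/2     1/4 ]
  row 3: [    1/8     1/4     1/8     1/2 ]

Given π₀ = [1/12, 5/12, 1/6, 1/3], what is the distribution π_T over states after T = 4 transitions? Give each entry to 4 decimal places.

t=0: π = [0.0833, 0.4167, 0.1667, 0.3333]
t=1: π = [0.2292, 0.1354, 0.2500, 0.3854]
t=2: π = [0.1589, 0.2135, 0.2643, 0.3633]
t=3: π = [0.1784, 0.1834, 0.2707, 0.3675]
t=4: π = [0.1709, 0.1926, 0.2717, 0.3648]

π = [0.1709, 0.1926, 0.2717, 0.3648]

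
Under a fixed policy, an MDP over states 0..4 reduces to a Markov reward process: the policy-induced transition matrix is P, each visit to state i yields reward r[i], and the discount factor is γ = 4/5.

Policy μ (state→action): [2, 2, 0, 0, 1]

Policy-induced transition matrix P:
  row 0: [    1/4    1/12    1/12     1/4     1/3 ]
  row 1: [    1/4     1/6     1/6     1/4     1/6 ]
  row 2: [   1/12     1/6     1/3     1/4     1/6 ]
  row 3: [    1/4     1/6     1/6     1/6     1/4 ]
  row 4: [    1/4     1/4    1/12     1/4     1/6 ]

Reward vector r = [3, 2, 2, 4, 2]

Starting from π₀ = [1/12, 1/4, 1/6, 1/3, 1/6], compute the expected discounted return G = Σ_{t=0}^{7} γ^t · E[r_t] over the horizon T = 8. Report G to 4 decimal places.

t=0: π = [0.0833, 0.2500, 0.1667, 0.3333, 0.1667], E[r] = 2.7500, γ^t·E[r] = 2.750000, running G = 2.750000
t=1: π = [0.2222, 0.1736, 0.1736, 0.2222, 0.2083], E[r] = 2.6667, γ^t·E[r] = 2.133333, running G = 4.883333
t=2: π = [0.2211, 0.1655, 0.1597, 0.2315, 0.2222], E[r] = 2.6840, γ^t·E[r] = 1.717778, running G = 6.601111
t=3: π = [0.2234, 0.1668, 0.1563, 0.2307, 0.2228], E[r] = 2.6848, γ^t·E[r] = 1.374617, running G = 7.975728
t=4: π = [0.2239, 0.1666, 0.1555, 0.2308, 0.2231], E[r] = 2.6855, γ^t·E[r] = 1.099977, running G = 9.075705
t=5: π = [0.2241, 0.1666, 0.1553, 0.2308, 0.2232], E[r] = 2.6856, γ^t·E[r] = 0.880022, running G = 9.955727
t=6: π = [0.2241, 0.1666, 0.1553, 0.2308, 0.2232], E[r] = 2.6856, γ^t·E[r] = 0.704027, running G = 10.659754
t=7: π = [0.2241, 0.1666, 0.1553, 0.2308, 0.2232], E[r] = 2.6857, γ^t·E[r] = 0.563223, running G = 11.222978

G = 11.2230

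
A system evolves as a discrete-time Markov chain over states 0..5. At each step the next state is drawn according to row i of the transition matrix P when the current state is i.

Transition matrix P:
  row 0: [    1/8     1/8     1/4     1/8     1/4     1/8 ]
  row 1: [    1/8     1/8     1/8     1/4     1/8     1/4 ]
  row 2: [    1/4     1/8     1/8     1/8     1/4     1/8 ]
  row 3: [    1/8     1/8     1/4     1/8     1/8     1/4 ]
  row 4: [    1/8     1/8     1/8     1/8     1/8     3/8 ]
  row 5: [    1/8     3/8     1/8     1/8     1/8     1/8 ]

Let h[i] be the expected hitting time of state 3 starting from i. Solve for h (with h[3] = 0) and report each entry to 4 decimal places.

h = [6.8201, 5.9469, 6.8201, 0.0000, 6.7729, 6.6077]

First-step conditioning: h[3] = 0; for i ≠ 3, h[i] = 1 + Σ_k P[i][k]·h[k].
  h[0] = 1 + 1/8·h[0] + 1/8·h[1] + 1/4·h[2] + 1/4·h[4] + 1/8·h[5]
  h[1] = 1 + 1/8·h[0] + 1/8·h[1] + 1/8·h[2] + 1/8·h[4] + 1/4·h[5]
  h[2] = 1 + 1/4·h[0] + 1/8·h[1] + 1/8·h[2] + 1/4·h[4] + 1/8·h[5]
  h[4] = 1 + 1/8·h[0] + 1/8·h[1] + 1/8·h[2] + 1/8·h[4] + 3/8·h[5]
  h[5] = 1 + 1/8·h[0] + 3/8·h[1] + 1/8·h[2] + 1/8·h[4] + 1/8·h[5]
Solving the 5×5 linear system over states ≠ 3 gives exactly h = [2312/339, 672/113, 2312/339, 0, 2296/339, 2240/339] (h[3] = 0 is the target).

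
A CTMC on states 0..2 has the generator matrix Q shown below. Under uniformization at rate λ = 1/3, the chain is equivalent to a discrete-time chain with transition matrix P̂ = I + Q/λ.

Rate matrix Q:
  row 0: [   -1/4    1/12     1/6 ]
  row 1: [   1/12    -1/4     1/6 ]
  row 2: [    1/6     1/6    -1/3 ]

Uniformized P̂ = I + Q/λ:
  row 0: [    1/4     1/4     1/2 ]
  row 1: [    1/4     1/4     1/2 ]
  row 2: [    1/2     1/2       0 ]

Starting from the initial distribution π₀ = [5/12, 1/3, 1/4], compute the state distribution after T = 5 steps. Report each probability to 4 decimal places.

π = [0.3320, 0.3320, 0.3359]

t=0: π = [0.4167, 0.3333, 0.2500]
t=1: π = [0.3125, 0.3125, 0.3750]
t=2: π = [0.3438, 0.3438, 0.3125]
t=3: π = [0.3281, 0.3281, 0.3438]
t=4: π = [0.3359, 0.3359, 0.3281]
t=5: π = [0.3320, 0.3320, 0.3359]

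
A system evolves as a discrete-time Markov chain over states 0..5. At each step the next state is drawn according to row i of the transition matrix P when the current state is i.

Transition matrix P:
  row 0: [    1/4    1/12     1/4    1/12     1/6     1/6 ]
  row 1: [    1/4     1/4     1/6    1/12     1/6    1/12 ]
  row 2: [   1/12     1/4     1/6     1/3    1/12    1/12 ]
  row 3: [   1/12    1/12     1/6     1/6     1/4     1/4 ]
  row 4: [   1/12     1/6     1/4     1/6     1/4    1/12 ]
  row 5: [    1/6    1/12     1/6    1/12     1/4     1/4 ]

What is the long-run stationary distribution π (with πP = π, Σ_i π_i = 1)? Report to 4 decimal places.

π = [0.1463, 0.1582, 0.1949, 0.1615, 0.1921, 0.1469]

Balance equations π_j = Σ_i π_i·P[i][j]:
  π_0 = 1/4·π_0 + 1/4·π_1 + 1/12·π_2 + 1/12·π_3 + 1/12·π_4 + 1/6·π_5
  π_1 = 1/12·π_0 + 1/4·π_1 + 1/4·π_2 + 1/12·π_3 + 1/6·π_4 + 1/12·π_5
  π_2 = 1/4·π_0 + 1/6·π_1 + 1/6·π_2 + 1/6·π_3 + 1/4·π_4 + 1/6·π_5
  π_3 = 1/12·π_0 + 1/12·π_1 + 1/3·π_2 + 1/6·π_3 + 1/6·π_4 + 1/12·π_5
  π_4 = 1/6·π_0 + 1/6·π_1 + 1/12·π_2 + 1/4·π_3 + 1/4·π_4 + 1/4·π_5
  normalize: π_0 + π_1 + π_2 + π_3 + π_4 + π_5 = 1
Solving the linear system gives exactly π = [2172/14843, 2348/14843, 5785/29686, 4795/29686, 2852/14843, 2181/14843].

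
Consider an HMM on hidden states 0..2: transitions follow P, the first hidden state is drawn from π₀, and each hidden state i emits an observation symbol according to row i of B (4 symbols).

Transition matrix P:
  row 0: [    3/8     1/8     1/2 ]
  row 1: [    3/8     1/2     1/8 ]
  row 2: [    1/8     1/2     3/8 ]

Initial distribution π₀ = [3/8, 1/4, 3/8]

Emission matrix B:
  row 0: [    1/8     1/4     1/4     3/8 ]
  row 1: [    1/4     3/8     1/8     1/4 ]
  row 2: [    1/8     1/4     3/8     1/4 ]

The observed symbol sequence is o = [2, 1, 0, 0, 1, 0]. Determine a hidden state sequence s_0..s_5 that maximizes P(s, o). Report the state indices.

t=0: δ = [9.375e-02, 3.125e-02, 1.406e-01]  (obs o_0=2)
t=1: δ = [8.789e-03, 2.637e-02, 1.318e-02]  ψ = [0, 2, 2]  (obs o_1=1)
t=2: δ = [1.236e-03, 3.296e-03, 6.180e-04]  ψ = [1, 1, 2]  (obs o_2=0)
t=3: δ = [1.545e-04, 4.120e-04, 7.725e-05]  ψ = [1, 1, 0]  (obs o_3=0)
t=4: δ = [3.862e-05, 7.725e-05, 1.931e-05]  ψ = [1, 1, 0]  (obs o_4=1)
t=5: δ = [3.621e-06, 9.656e-06, 2.414e-06]  ψ = [1, 1, 0]  (obs o_5=0)
backtrack: best end state = 1; path = [2, 1, 1, 1, 1, 1]

path = [2, 1, 1, 1, 1, 1]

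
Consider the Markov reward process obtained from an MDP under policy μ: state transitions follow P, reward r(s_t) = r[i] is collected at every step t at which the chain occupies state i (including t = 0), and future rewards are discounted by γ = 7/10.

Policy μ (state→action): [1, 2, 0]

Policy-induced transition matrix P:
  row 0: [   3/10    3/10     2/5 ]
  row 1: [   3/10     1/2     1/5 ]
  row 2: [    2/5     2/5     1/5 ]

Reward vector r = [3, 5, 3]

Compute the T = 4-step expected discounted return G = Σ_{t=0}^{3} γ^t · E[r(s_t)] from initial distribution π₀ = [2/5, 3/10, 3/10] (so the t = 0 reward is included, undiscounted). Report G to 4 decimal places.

G = 9.4226

t=0: π = [0.4000, 0.3000, 0.3000], E[r] = 3.6000, γ^t·E[r] = 3.600000, running G = 3.600000
t=1: π = [0.3300, 0.3900, 0.2800], E[r] = 3.7800, γ^t·E[r] = 2.646000, running G = 6.246000
t=2: π = [0.3280, 0.4060, 0.2660], E[r] = 3.8120, γ^t·E[r] = 1.867880, running G = 8.113880
t=3: π = [0.3266, 0.4078, 0.2656], E[r] = 3.8156, γ^t·E[r] = 1.308751, running G = 9.422631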